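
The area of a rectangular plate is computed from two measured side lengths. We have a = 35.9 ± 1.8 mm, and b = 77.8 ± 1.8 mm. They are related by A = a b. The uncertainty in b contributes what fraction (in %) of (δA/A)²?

(δA/A)² = (1·δa/a)² + (1·δb/b)²
  a term: (1×0.0501)² = 0.00251
  b term: (1×0.0231)² = 0.000535
Total = 0.00305. Share from b = 0.000535/0.00305 = 0.176.

17.6%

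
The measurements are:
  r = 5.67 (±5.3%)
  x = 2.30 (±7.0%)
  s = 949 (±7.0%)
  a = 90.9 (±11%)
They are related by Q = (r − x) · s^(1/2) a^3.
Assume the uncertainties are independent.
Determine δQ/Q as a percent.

Let u = r − x = 3.37. δu = √(δr² + δx²) = √(0.0903 + 0.0259) = 0.341, so δu/u = 0.101.
Q is then a monomial in u, s, a:
δQ/Q = √((δu/u)² + (½·δs/s)² + (3·δa/a)²) = √(0.0102 + 0.00123 + 0.109) = 0.347

34.7%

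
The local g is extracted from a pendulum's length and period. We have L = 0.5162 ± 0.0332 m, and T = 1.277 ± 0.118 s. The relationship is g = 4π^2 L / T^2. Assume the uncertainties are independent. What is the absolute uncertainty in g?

Since g is a product/quotient, work with relative uncertainties:
  (1·δL/L)² = (1×0.0643)² = 0.00414;  (-2·δT/T)² = (-2×0.0924)² = 0.0342
δg/g = √(0.0383) = 0.196
g = 12.50 m/s^2, so δg = 0.196 × 12.50 = 2.45 m/s^2.

2.45 m/s^2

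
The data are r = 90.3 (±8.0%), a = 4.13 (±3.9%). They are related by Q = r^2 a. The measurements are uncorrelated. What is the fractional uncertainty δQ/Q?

Each factor contributes (exponent × relative error)² to (δQ/Q)²:
  (2·δr/r)² = (2×0.0800)² = 0.0256;  (1·δa/a)² = (1×0.0390)² = 0.00152
δQ/Q = √(0.0271) = 0.165

0.165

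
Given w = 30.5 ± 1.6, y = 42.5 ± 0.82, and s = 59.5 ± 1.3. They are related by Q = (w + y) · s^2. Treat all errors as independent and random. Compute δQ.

13000

Let u = w + y = 73.0. δu = √(δw² + δy²) = √(2.56 + 0.672) = 1.80, so δu/u = 0.0246.
Q is then a monomial in u, s:
δQ/Q = √((δu/u)² + (2·δs/s)²) = √(0.000607 + 0.00191) = 0.0502
Q = 2.58e+05, so δQ = 0.0502 × 2.58e+05 = 13000.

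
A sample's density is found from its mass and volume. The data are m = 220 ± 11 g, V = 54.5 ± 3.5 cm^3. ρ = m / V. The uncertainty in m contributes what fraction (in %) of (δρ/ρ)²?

(δρ/ρ)² = (1·δm/m)² + (-1·δV/V)²
  m term: (1×0.0500)² = 0.00250
  V term: (-1×0.0642)² = 0.00412
Total = 0.00662. Share from m = 0.00250/0.00662 = 0.377.

37.7%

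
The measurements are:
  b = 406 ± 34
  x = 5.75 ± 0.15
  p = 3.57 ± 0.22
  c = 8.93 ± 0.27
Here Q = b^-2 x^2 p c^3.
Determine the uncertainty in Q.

Since Q is a product/quotient, work with relative uncertainties:
  (-2·δb/b)² = (-2×0.0837)² = 0.0281;  (2·δx/x)² = (2×0.0261)² = 0.00272;  (1·δp/p)² = (1×0.0616)² = 0.00380;  (3·δc/c)² = (3×0.0302)² = 0.00823
δQ/Q = √(0.0428) = 0.207
Q = 0.510, so δQ = 0.207 × 0.510 = 0.105.

0.105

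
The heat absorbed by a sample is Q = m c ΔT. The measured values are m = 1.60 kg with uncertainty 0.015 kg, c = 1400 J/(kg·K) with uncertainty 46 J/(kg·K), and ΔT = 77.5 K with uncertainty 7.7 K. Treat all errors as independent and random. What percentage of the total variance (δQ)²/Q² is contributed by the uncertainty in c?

(δQ/Q)² = (1·δm/m)² + (1·δc/c)² + (1·δΔT/ΔT)²
  m term: (1×0.00937)² = 8.79e-05
  c term: (1×0.0329)² = 0.00108
  ΔT term: (1×0.0994)² = 0.00987
Total = 0.0110. Share from c = 0.00108/0.0110 = 0.0978.

9.78%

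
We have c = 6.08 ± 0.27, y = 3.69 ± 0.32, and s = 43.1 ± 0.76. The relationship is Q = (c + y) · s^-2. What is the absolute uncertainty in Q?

Let u = c + y = 9.77. δu = √(δc² + δy²) = √(0.0729 + 0.102) = 0.419, so δu/u = 0.0429.
Q is then a monomial in u, s:
δQ/Q = √((δu/u)² + (-2·δs/s)²) = √(0.00184 + 0.00124) = 0.0555
Q = 0.00526, so δQ = 0.0555 × 0.00526 = 0.000292.

0.000292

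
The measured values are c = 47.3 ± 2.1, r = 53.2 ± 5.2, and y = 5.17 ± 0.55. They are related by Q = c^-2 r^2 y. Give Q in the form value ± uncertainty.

Since Q is a product/quotient, work with relative uncertainties:
  (-2·δc/c)² = (-2×0.0444)² = 0.00788;  (2·δr/r)² = (2×0.0977)² = 0.0382;  (1·δy/y)² = (1×0.106)² = 0.0113
δQ/Q = √(0.0574) = 0.240
Q = 6.54, so δQ = 0.240 × 6.54 = 1.57.

6.54 ± 1.57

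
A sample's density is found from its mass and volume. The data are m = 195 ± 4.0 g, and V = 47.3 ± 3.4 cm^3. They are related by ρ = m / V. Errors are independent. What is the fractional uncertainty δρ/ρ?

Products/powers → add relative errors in quadrature, weighted by exponent:
  (1·δm/m)² = (1×0.0205)² = 0.000421;  (-1·δV/V)² = (-1×0.0719)² = 0.00517
δρ/ρ = √(0.00559) = 0.0748

0.0748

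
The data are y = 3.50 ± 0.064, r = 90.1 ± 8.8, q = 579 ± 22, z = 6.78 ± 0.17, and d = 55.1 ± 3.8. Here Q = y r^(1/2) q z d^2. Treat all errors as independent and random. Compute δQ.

6.11e+07

Products/powers → add relative errors in quadrature, weighted by exponent:
  (1·δy/y)² = (1×0.0183)² = 0.000334;  (½·δr/r)² = (0.5×0.0977)² = 0.00238;  (1·δq/q)² = (1×0.0380)² = 0.00144;  (1·δz/z)² = (1×0.0251)² = 0.000629;  (2·δd/d)² = (2×0.0690)² = 0.0190
δQ/Q = √(0.0238) = 0.154
Q = 3.96e+08, so δQ = 0.154 × 3.96e+08 = 6.11e+07.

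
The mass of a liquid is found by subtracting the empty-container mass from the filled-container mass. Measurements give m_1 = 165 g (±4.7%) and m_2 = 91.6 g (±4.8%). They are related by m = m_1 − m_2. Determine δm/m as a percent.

12.1%

m is a linear combination, so absolute uncertainties add in quadrature:
  (δm_1)² = 60.1;  (δm_2)² = 19.3
δm = √(79.5) = 8.91 g
m = 73.4 g, so δm/m = 8.91/73.4 = 0.121.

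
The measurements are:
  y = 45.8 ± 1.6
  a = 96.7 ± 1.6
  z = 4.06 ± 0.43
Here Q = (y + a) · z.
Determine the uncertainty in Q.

Let u = y + a = 142. δu = √(δy² + δa²) = √(2.56 + 2.56) = 2.26, so δu/u = 0.0159.
Q is then a monomial in u, z:
δQ/Q = √((δu/u)² + (1·δz/z)²) = √(0.000252 + 0.0112) = 0.107
Q = 579, so δQ = 0.107 × 579 = 62.0.

62.0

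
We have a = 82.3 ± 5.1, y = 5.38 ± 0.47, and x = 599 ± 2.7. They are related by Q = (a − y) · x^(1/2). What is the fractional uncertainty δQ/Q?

0.0666

Let u = a − y = 76.9. δu = √(δa² + δy²) = √(26.0 + 0.221) = 5.12, so δu/u = 0.0666.
Q is then a monomial in u, x:
δQ/Q = √((δu/u)² + (½·δx/x)²) = √(0.00443 + 5.08e-06) = 0.0666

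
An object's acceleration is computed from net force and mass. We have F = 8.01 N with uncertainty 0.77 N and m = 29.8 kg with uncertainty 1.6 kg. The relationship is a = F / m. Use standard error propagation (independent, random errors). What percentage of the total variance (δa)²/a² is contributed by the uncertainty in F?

76.2%

(δa/a)² = (1·δF/F)² + (-1·δm/m)²
  F term: (1×0.0961)² = 0.00924
  m term: (-1×0.0537)² = 0.00288
Total = 0.0121. Share from F = 0.00924/0.0121 = 0.762.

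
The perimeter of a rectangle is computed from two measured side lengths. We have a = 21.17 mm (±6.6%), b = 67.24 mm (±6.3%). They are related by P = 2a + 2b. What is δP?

Each term contributes (cᵢ δxᵢ)² to (δP)²:
  (2·δa)² = 7.81;  (2·δb)² = 71.8
δP = √(79.6) = 8.92 mm

8.92 mm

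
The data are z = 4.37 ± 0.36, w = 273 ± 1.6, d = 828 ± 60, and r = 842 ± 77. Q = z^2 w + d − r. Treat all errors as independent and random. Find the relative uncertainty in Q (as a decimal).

0.166

Let p = z^2·w = 5210. δp/p = √((2·δz/z)² + (1·δw/w)²) = √(0.0271 + 3.43e-05) = 0.165, so δp = 860.
Q = p + d − r: δQ = √(δp² + δd² + δr²) = √(7.39e+05 + 3600 + 5930) = 865
Q = 5200, so δQ/Q = 865/5200 = 0.166.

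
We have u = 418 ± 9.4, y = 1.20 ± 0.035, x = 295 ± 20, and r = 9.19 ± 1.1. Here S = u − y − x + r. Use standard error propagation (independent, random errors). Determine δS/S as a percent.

16.9%

Absolute uncertainties add in quadrature for a linear combination:
  (δu)² = 88.4;  (δy)² = 0.00123;  (δx)² = 400;  (δr)² = 1.21
δS = √(490) = 22.1
S = 131, so δS/S = 22.1/131 = 0.169.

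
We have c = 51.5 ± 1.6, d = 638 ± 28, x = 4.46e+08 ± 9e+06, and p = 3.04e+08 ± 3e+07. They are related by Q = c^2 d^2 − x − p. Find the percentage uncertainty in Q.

36.5%

Let w = c^2·d^2 = 1.08e+09. δw/w = √((2·δc/c)² + (2·δd/d)²) = √(0.00386 + 0.00770) = 0.108, so δw = 1.16e+08.
Q = w − x − p: δQ = √(δw² + δx² + δp²) = √(1.35e+16 + 8.1e+13 + 9e+14) = 1.2e+08
Q = 3.3e+08, so δQ/Q = 1.2e+08/3.3e+08 = 0.365.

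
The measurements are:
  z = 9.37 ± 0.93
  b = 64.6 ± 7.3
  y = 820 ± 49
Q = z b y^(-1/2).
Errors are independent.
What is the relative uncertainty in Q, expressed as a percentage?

Products/powers → add relative errors in quadrature, weighted by exponent:
  (1·δz/z)² = (1×0.0993)² = 0.00985;  (1·δb/b)² = (1×0.113)² = 0.0128;  (−½·δy/y)² = (-0.5×0.0598)² = 0.000893
δQ/Q = √(0.0235) = 0.153

15.3%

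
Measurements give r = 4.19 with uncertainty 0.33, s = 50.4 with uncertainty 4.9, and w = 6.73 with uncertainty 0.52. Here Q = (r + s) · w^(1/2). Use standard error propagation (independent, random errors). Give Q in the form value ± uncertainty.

Let u = r + s = 54.6. δu = √(δr² + δs²) = √(0.109 + 24.0) = 4.91, so δu/u = 0.0900.
Q is then a monomial in u, w:
δQ/Q = √((δu/u)² + (½·δw/w)²) = √(0.00809 + 0.00149) = 0.0979
Q = 142, so δQ = 0.0979 × 142 = 13.9.

142 ± 13.9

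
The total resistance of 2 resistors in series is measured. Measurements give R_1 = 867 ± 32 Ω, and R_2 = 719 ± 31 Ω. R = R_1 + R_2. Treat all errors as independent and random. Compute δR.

Sums and differences: (δR)² = Σ (cᵢ δxᵢ)².
  (δR_1)² = 1020;  (δR_2)² = 961
δR = √(1980) = 44.6 Ω

44.6 Ω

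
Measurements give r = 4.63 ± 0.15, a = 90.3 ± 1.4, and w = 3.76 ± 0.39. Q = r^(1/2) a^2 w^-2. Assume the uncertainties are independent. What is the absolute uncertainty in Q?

Q is a product of powers, so relative uncertainties combine in quadrature:
  (½·δr/r)² = (0.5×0.0324)² = 0.000262;  (2·δa/a)² = (2×0.0155)² = 0.000961;  (-2·δw/w)² = (-2×0.104)² = 0.0430
δQ/Q = √(0.0443) = 0.210
Q = 1240, so δQ = 0.210 × 1240 = 261.

261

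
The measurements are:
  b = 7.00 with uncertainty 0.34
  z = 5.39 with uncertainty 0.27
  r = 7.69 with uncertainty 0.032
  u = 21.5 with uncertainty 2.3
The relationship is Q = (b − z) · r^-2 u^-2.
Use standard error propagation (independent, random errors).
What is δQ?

2.03e-05

Let w = b − z = 1.61. δw = √(δb² + δz²) = √(0.116 + 0.0729) = 0.434, so δw/w = 0.270.
Q is then a monomial in w, r, u:
δQ/Q = √((δw/w)² + (-2·δr/r)² + (-2·δu/u)²) = √(0.0727 + 6.93e-05 + 0.0458) = 0.344
Q = 5.89e-05, so δQ = 0.344 × 5.89e-05 = 2.03e-05.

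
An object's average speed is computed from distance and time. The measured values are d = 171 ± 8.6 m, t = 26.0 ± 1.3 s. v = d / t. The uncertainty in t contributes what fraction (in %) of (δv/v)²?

49.7%

(δv/v)² = (1·δd/d)² + (-1·δt/t)²
  d term: (1×0.0503)² = 0.00253
  t term: (-1×0.0500)² = 0.00250
Total = 0.00503. Share from t = 0.00250/0.00503 = 0.497.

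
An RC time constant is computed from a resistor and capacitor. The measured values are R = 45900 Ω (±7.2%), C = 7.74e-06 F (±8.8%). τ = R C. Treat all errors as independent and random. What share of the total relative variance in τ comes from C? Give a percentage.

59.9%

(δτ/τ)² = (1·δR/R)² + (1·δC/C)²
  R term: (1×0.0720)² = 0.00518
  C term: (1×0.0880)² = 0.00774
Total = 0.0129. Share from C = 0.00774/0.0129 = 0.599.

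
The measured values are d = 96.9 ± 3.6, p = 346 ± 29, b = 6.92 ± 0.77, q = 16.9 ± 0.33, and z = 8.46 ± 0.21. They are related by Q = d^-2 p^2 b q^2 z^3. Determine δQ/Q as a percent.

23.0%

Each factor contributes (exponent × relative error)² to (δQ/Q)²:
  (-2·δd/d)² = (-2×0.0372)² = 0.00552;  (2·δp/p)² = (2×0.0838)² = 0.0281;  (1·δb/b)² = (1×0.111)² = 0.0124;  (2·δq/q)² = (2×0.0195)² = 0.00153;  (3·δz/z)² = (3×0.0248)² = 0.00555
δQ/Q = √(0.0531) = 0.230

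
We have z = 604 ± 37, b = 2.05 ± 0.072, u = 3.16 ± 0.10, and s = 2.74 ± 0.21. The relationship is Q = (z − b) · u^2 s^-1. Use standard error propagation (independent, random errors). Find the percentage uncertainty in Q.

Let w = z − b = 602. δw = √(δz² + δb²) = √(1370 + 0.00518) = 37.0, so δw/w = 0.0615.
Q is then a monomial in w, u, s:
δQ/Q = √((δw/w)² + (2·δu/u)² + (-1·δs/s)²) = √(0.00378 + 0.00401 + 0.00587) = 0.117

11.7%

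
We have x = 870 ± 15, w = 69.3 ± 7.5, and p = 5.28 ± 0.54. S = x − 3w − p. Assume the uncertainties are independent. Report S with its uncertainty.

Absolute uncertainties add in quadrature for a linear combination:
  (δx)² = 225;  (3·δw)² = 506;  (δp)² = 0.292
δS = √(732) = 27.0
S = 657.

657 ± 27.0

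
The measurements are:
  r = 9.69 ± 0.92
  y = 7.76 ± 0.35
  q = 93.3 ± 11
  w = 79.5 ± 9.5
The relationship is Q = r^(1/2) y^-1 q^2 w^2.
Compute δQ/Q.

Since Q is a product/quotient, work with relative uncertainties:
  (½·δr/r)² = (0.5×0.0949)² = 0.00225;  (-1·δy/y)² = (-1×0.0451)² = 0.00203;  (2·δq/q)² = (2×0.118)² = 0.0556;  (2·δw/w)² = (2×0.119)² = 0.0571
δQ/Q = √(0.117) = 0.342

0.342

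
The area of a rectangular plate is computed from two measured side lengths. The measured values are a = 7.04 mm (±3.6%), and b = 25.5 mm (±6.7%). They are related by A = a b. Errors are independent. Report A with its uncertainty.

Relative error in a monomial: (δA/A)² = Σ (nᵢ · δxᵢ/xᵢ)².
  (1·δa/a)² = (1×0.0360)² = 0.00130;  (1·δb/b)² = (1×0.0670)² = 0.00449
δA/A = √(0.00579) = 0.0761
A = 180 mm^2, so δA = 0.0761 × 180 = 13.7 mm^2.

180 ± 13.7 mm^2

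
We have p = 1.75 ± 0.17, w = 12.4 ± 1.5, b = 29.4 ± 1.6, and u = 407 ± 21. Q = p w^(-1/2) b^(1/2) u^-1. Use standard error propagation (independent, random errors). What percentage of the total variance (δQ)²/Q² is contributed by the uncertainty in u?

16.1%

(δQ/Q)² = (1·δp/p)² + (−½·δw/w)² + (½·δb/b)² + (-1·δu/u)²
  p term: (1×0.0971)² = 0.00944
  w term: (-0.5×0.121)² = 0.00366
  b term: (0.5×0.0544)² = 0.000740
  u term: (-1×0.0516)² = 0.00266
Total = 0.0165. Share from u = 0.00266/0.0165 = 0.161.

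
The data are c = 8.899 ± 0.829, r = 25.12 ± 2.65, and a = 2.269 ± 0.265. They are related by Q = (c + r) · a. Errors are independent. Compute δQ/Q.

0.142

Let u = c + r = 34.02. δu = √(δc² + δr²) = √(0.687 + 7.02) = 2.78, so δu/u = 0.0816.
Q is then a monomial in u, a:
δQ/Q = √((δu/u)² + (1·δa/a)²) = √(0.00666 + 0.0136) = 0.142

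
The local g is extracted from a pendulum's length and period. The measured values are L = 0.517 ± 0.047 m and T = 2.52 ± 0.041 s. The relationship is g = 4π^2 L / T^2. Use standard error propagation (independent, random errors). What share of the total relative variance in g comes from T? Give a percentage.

(δg/g)² = (1·δL/L)² + (-2·δT/T)²
  L term: (1×0.0909)² = 0.00826
  T term: (-2×0.0163)² = 0.00106
Total = 0.00932. Share from T = 0.00106/0.00932 = 0.114.

11.4%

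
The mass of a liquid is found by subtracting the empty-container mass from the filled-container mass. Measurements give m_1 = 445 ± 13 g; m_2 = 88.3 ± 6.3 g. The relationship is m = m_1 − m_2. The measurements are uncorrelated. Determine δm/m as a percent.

Sums and differences: (δm)² = Σ (cᵢ δxᵢ)².
  (δm_1)² = 169;  (δm_2)² = 39.7
δm = √(209) = 14.4 g
m = 357 g, so δm/m = 14.4/357 = 0.0405.

4.05%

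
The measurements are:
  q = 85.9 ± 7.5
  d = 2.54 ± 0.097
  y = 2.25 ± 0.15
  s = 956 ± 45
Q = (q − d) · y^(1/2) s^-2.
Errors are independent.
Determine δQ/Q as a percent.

Let u = q − d = 83.4. δu = √(δq² + δd²) = √(56.2 + 0.00941) = 7.50, so δu/u = 0.0900.
Q is then a monomial in u, y, s:
δQ/Q = √((δu/u)² + (½·δy/y)² + (-2·δs/s)²) = √(0.00810 + 0.00111 + 0.00886) = 0.134

13.4%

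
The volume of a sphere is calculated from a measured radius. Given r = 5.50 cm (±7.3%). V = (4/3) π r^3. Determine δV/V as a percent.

For a monomial V ∝ r^3, fractional errors add in quadrature:
  (3·δr/r)² = (3×0.0730)² = 0.0480
δV/V = √(0.0480) = 0.219

21.9%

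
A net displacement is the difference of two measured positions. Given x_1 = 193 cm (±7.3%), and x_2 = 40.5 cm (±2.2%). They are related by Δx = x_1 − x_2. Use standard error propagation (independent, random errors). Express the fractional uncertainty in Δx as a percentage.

9.26%

Each term contributes (cᵢ δxᵢ)² to (δΔx)²:
  (δx_1)² = 198;  (δx_2)² = 0.794
δΔx = √(199) = 14.1 cm
Δx = 152 cm, so δΔx/Δx = 14.1/152 = 0.0926.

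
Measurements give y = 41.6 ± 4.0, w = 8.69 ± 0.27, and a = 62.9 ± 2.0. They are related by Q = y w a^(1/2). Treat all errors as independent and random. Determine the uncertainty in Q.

Since Q is a product/quotient, work with relative uncertainties:
  (1·δy/y)² = (1×0.0962)² = 0.00925;  (1·δw/w)² = (1×0.0311)² = 0.000965;  (½·δa/a)² = (0.5×0.0318)² = 0.000253
δQ/Q = √(0.0105) = 0.102
Q = 2870, so δQ = 0.102 × 2870 = 293.

293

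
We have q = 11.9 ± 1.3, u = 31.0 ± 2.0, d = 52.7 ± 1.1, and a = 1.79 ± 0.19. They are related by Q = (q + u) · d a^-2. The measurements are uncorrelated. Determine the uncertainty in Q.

Let w = q + u = 42.9. δw = √(δq² + δu²) = √(1.69 + 4.00) = 2.39, so δw/w = 0.0556.
Q is then a monomial in w, d, a:
δQ/Q = √((δw/w)² + (1·δd/d)² + (-2·δa/a)²) = √(0.00309 + 0.000436 + 0.0451) = 0.220
Q = 706, so δQ = 0.220 × 706 = 156.

156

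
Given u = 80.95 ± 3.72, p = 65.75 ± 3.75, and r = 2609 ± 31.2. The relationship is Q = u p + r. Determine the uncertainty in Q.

391

Let w = u·p = 5322. δw/w = √((1·δu/u)² + (1·δp/p)²) = √(0.00211 + 0.00325) = 0.0732, so δw = 390.
Q = w + r: δQ = √(δw² + δr²) = √(1.52e+05 + 973) = 391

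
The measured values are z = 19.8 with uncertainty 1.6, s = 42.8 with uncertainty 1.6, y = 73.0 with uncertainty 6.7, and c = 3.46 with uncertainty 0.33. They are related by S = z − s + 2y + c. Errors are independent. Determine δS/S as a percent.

10.7%

Absolute uncertainties add in quadrature for a linear combination:
  (δz)² = 2.56;  (δs)² = 2.56;  (2·δy)² = 180;  (δc)² = 0.109
δS = √(185) = 13.6
S = 126, so δS/S = 13.6/126 = 0.107.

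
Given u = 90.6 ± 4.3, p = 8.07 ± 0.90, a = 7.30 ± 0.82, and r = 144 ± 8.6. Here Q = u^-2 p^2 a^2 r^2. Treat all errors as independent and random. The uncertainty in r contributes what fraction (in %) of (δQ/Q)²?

(δQ/Q)² = (-2·δu/u)² + (2·δp/p)² + (2·δa/a)² + (2·δr/r)²
  u term: (-2×0.0475)² = 0.00901
  p term: (2×0.112)² = 0.0498
  a term: (2×0.112)² = 0.0505
  r term: (2×0.0597)² = 0.0143
Total = 0.123. Share from r = 0.0143/0.123 = 0.116.

11.6%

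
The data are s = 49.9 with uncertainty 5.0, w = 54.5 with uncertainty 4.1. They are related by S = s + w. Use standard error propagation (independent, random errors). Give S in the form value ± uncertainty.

Sums and differences: (δS)² = Σ (cᵢ δxᵢ)².
  (δs)² = 25.0;  (δw)² = 16.8
δS = √(41.8) = 6.47
S = 104.

104 ± 6.47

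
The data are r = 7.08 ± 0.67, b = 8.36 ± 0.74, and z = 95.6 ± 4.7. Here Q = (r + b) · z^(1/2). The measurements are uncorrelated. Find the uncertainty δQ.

Let u = r + b = 15.4. δu = √(δr² + δb²) = √(0.449 + 0.548) = 0.998, so δu/u = 0.0647.
Q is then a monomial in u, z:
δQ/Q = √((δu/u)² + (½·δz/z)²) = √(0.00418 + 0.000604) = 0.0692
Q = 151, so δQ = 0.0692 × 151 = 10.4.

10.4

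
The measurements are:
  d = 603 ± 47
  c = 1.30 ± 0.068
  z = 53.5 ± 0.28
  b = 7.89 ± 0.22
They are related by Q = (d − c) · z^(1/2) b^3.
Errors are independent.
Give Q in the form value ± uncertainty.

(2.16 ± 0.247) × 10^6

Let u = d − c = 602. δu = √(δd² + δc²) = √(2210 + 0.00462) = 47.0, so δu/u = 0.0781.
Q is then a monomial in u, z, b:
δQ/Q = √((δu/u)² + (½·δz/z)² + (3·δb/b)²) = √(0.00610 + 6.85e-06 + 0.00700) = 0.114
Q = 2.16e+06, so δQ = 0.114 × 2.16e+06 = 2.47e+05.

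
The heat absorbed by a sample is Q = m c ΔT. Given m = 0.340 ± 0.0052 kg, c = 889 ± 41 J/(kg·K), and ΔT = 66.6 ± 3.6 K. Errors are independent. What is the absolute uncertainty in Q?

Relative error in a monomial: (δQ/Q)² = Σ (nᵢ · δxᵢ/xᵢ)².
  (1·δm/m)² = (1×0.0153)² = 0.000234;  (1·δc/c)² = (1×0.0461)² = 0.00213;  (1·δΔT/ΔT)² = (1×0.0541)² = 0.00292
δQ/Q = √(0.00528) = 0.0727
Q = 20100 J, so δQ = 0.0727 × 20100 = 1460 J.

1460 J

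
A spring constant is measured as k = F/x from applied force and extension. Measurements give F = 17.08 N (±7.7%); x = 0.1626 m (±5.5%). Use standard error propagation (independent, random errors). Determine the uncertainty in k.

9.94 N/m

For a monomial k ∝ F, x^-1, fractional errors add in quadrature:
  (1·δF/F)² = (1×0.0770)² = 0.00593;  (-1·δx/x)² = (-1×0.0550)² = 0.00302
δk/k = √(0.00895) = 0.0946
k = 105.0 N/m, so δk = 0.0946 × 105.0 = 9.94 N/m.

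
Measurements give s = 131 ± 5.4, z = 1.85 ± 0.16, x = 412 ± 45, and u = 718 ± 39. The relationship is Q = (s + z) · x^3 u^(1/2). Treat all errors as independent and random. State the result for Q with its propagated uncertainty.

Let w = s + z = 133. δw = √(δs² + δz²) = √(29.2 + 0.0256) = 5.40, so δw/w = 0.0407.
Q is then a monomial in w, x, u:
δQ/Q = √((δw/w)² + (3·δx/x)² + (½·δu/u)²) = √(0.00165 + 0.107 + 0.000738) = 0.331
Q = 2.49e+11, so δQ = 0.331 × 2.49e+11 = 8.25e+10.

(2.49 ± 0.825) × 10^11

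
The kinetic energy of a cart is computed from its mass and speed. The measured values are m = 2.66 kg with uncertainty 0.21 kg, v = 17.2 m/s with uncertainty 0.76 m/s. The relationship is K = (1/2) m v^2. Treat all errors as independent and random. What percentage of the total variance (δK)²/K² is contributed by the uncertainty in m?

(δK/K)² = (1·δm/m)² + (2·δv/v)²
  m term: (1×0.0789)² = 0.00623
  v term: (2×0.0442)² = 0.00781
Total = 0.0140. Share from m = 0.00623/0.0140 = 0.444.

44.4%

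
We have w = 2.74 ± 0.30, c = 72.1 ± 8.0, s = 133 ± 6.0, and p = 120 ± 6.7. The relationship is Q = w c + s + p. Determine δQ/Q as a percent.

7.12%

Let h = w·c = 198. δh/h = √((1·δw/w)² + (1·δc/c)²) = √(0.0120 + 0.0123) = 0.156, so δh = 30.8.
Q = h + s + p: δQ = √(δh² + δs² + δp²) = √(948 + 36.0 + 44.9) = 32.1
Q = 451, so δQ/Q = 32.1/451 = 0.0712.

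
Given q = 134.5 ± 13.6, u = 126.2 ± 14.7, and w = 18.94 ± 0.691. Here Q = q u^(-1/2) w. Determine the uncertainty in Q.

27.7

Relative error in a monomial: (δQ/Q)² = Σ (nᵢ · δxᵢ/xᵢ)².
  (1·δq/q)² = (1×0.101)² = 0.0102;  (−½·δu/u)² = (-0.5×0.116)² = 0.00339;  (1·δw/w)² = (1×0.0365)² = 0.00133
δQ/Q = √(0.0149) = 0.122
Q = 226.8, so δQ = 0.122 × 226.8 = 27.7.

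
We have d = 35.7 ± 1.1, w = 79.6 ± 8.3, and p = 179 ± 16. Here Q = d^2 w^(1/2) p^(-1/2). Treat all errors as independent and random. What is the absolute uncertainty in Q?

Each factor contributes (exponent × relative error)² to (δQ/Q)²:
  (2·δd/d)² = (2×0.0308)² = 0.00380;  (½·δw/w)² = (0.5×0.104)² = 0.00272;  (−½·δp/p)² = (-0.5×0.0894)² = 0.00200
δQ/Q = √(0.00851) = 0.0923
Q = 850, so δQ = 0.0923 × 850 = 78.4.

78.4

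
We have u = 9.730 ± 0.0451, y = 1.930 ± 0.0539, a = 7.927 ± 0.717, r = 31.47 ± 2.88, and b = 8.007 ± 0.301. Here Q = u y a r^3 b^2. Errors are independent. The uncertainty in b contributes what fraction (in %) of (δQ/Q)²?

6.28%

(δQ/Q)² = (1·δu/u)² + (1·δy/y)² + (1·δa/a)² + (3·δr/r)² + (2·δb/b)²
  u term: (1×0.00464)² = 2.15e-05
  y term: (1×0.0279)² = 0.000780
  a term: (1×0.0905)² = 0.00818
  r term: (3×0.0915)² = 0.0754
  b term: (2×0.0376)² = 0.00565
Total = 0.0900. Share from b = 0.00565/0.0900 = 0.0628.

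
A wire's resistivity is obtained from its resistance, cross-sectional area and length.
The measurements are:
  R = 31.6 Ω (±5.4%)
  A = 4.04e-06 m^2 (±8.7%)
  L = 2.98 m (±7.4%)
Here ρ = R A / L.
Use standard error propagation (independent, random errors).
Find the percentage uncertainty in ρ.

Since ρ is a product/quotient, work with relative uncertainties:
  (1·δR/R)² = (1×0.0540)² = 0.00292;  (1·δA/A)² = (1×0.0870)² = 0.00757;  (-1·δL/L)² = (-1×0.0740)² = 0.00548
δρ/ρ = √(0.0160) = 0.126

12.6%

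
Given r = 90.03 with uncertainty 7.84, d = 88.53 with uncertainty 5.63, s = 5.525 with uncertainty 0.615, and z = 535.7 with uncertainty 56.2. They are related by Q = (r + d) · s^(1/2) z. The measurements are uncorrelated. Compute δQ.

Let u = r + d = 178.6. δu = √(δr² + δd²) = √(61.5 + 31.7) = 9.65, so δu/u = 0.0541.
Q is then a monomial in u, s, z:
δQ/Q = √((δu/u)² + (½·δs/s)² + (1·δz/z)²) = √(0.00292 + 0.00310 + 0.0110) = 0.130
Q = 224800, so δQ = 0.130 × 224800 = 29300.

29300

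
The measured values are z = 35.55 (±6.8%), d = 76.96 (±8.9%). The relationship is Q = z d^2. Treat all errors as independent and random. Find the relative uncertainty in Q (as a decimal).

Since Q is a product/quotient, work with relative uncertainties:
  (1·δz/z)² = (1×0.0680)² = 0.00462;  (2·δd/d)² = (2×0.0890)² = 0.0317
δQ/Q = √(0.0363) = 0.191

0.191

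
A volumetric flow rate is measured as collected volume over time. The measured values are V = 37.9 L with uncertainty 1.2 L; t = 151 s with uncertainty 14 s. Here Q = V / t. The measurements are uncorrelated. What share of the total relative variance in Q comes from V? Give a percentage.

10.4%

(δQ/Q)² = (1·δV/V)² + (-1·δt/t)²
  V term: (1×0.0317)² = 0.00100
  t term: (-1×0.0927)² = 0.00860
Total = 0.00960. Share from V = 0.00100/0.00960 = 0.104.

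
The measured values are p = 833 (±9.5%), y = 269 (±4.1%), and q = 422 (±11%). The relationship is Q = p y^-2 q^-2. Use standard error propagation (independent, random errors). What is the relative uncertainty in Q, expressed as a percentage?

25.3%

Each factor contributes (exponent × relative error)² to (δQ/Q)²:
  (1·δp/p)² = (1×0.0950)² = 0.00903;  (-2·δy/y)² = (-2×0.0410)² = 0.00672;  (-2·δq/q)² = (-2×0.110)² = 0.0484
δQ/Q = √(0.0641) = 0.253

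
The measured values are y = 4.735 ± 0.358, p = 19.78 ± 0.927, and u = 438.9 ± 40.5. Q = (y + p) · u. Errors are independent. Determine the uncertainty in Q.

Let w = y + p = 24.52. δw = √(δy² + δp²) = √(0.128 + 0.859) = 0.994, so δw/w = 0.0405.
Q is then a monomial in w, u:
δQ/Q = √((δw/w)² + (1·δu/u)²) = √(0.00164 + 0.00851) = 0.101
Q = 10760, so δQ = 0.101 × 10760 = 1080.

1080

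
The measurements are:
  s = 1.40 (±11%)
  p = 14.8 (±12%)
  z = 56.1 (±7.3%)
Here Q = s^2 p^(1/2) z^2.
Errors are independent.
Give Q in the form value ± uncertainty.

23700 ± 6430

Relative error in a monomial: (δQ/Q)² = Σ (nᵢ · δxᵢ/xᵢ)².
  (2·δs/s)² = (2×0.110)² = 0.0484;  (½·δp/p)² = (0.5×0.120)² = 0.00360;  (2·δz/z)² = (2×0.0730)² = 0.0213
δQ/Q = √(0.0733) = 0.271
Q = 23700, so δQ = 0.271 × 23700 = 6430.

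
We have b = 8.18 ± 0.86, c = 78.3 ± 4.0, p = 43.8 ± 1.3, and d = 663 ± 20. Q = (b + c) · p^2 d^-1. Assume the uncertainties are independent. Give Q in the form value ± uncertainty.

Let u = b + c = 86.5. δu = √(δb² + δc²) = √(0.740 + 16.0) = 4.09, so δu/u = 0.0473.
Q is then a monomial in u, p, d:
δQ/Q = √((δu/u)² + (2·δp/p)² + (-1·δd/d)²) = √(0.00224 + 0.00352 + 0.000910) = 0.0817
Q = 250, so δQ = 0.0817 × 250 = 20.4.

250 ± 20.4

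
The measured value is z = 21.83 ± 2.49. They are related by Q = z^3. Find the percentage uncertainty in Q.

34.2%

Q is a product of powers, so relative uncertainties combine in quadrature:
  (3·δz/z)² = (3×0.114)² = 0.117
δQ/Q = √(0.117) = 0.342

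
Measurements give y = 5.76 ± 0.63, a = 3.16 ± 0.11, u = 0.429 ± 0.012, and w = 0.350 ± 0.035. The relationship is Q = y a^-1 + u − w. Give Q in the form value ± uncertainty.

Let p = y·a^-1 = 1.82. δp/p = √((1·δy/y)² + (-1·δa/a)²) = √(0.0120 + 0.00121) = 0.115, so δp = 0.209.
Q = p + u − w: δQ = √(δp² + δu² + δw²) = √(0.0438 + 0.000144 + 0.00123) = 0.212
Q = 1.90.

1.90 ± 0.212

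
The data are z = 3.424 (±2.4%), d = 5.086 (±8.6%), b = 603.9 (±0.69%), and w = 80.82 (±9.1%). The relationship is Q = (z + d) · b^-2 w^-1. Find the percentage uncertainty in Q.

Let u = z + d = 8.510. δu = √(δz² + δd²) = √(0.00675 + 0.191) = 0.445, so δu/u = 0.0523.
Q is then a monomial in u, b, w:
δQ/Q = √((δu/u)² + (-2·δb/b)² + (-1·δw/w)²) = √(0.00273 + 0.000190 + 0.00828) = 0.106

10.6%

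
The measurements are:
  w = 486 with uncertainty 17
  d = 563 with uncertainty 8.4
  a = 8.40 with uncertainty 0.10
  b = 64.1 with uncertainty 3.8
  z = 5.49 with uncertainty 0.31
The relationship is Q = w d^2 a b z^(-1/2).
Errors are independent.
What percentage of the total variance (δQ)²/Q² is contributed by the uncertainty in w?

(δQ/Q)² = (1·δw/w)² + (2·δd/d)² + (1·δa/a)² + (1·δb/b)² + (−½·δz/z)²
  w term: (1×0.0350)² = 0.00122
  d term: (2×0.0149)² = 0.000890
  a term: (1×0.0119)² = 0.000142
  b term: (1×0.0593)² = 0.00351
  z term: (-0.5×0.0565)² = 0.000797
Total = 0.00657. Share from w = 0.00122/0.00657 = 0.186.

18.6%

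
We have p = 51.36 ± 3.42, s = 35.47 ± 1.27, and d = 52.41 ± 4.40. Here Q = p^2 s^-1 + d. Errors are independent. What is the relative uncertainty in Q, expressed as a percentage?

Let w = p^2·s^-1 = 74.37. δw/w = √((2·δp/p)² + (-1·δs/s)²) = √(0.0177 + 0.00128) = 0.138, so δw = 10.3.
Q = w + d: δQ = √(δw² + δd²) = √(105 + 19.4) = 11.2
Q = 126.8, so δQ/Q = 11.2/126.8 = 0.0880.

8.80%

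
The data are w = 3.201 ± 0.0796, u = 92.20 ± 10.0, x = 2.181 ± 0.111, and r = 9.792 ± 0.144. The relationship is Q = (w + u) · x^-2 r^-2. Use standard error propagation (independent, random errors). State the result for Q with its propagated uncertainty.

0.2092 ± 0.0312

Let h = w + u = 95.40. δh = √(δw² + δu²) = √(0.00634 + 100) = 10.0, so δh/h = 0.105.
Q is then a monomial in h, x, r:
δQ/Q = √((δh/h)² + (-2·δx/x)² + (-2·δr/r)²) = √(0.0110 + 0.0104 + 0.000865) = 0.149
Q = 0.2092, so δQ = 0.149 × 0.2092 = 0.0312.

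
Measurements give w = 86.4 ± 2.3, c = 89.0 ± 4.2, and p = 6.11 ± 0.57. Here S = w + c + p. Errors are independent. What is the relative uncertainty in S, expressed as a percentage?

Sums and differences: (δS)² = Σ (cᵢ δxᵢ)².
  (δw)² = 5.29;  (δc)² = 17.6;  (δp)² = 0.325
δS = √(23.3) = 4.82
S = 182, so δS/S = 4.82/182 = 0.0266.

2.66%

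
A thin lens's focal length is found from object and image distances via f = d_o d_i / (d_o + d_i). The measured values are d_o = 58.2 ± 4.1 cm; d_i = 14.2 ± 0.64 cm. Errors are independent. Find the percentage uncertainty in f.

∂f/∂d_o = (d_i/(d_o+d_i))² = 0.0385;  ∂f/∂d_i = (d_o/(d_o+d_i))² = 0.646
δf = √((∂f/∂d_o · δd_o)² + (∂f/∂d_i · δd_i)²) = √(0.0249 + 0.171) = 0.443 cm
f = 11.4 cm, so δf/f = 0.443/11.4 = 0.0388.

3.88%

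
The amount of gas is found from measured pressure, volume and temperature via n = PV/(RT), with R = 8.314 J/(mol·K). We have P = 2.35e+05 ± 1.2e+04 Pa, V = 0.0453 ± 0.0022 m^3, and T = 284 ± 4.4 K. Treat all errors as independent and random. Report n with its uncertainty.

Relative error in a monomial: (δn/n)² = Σ (nᵢ · δxᵢ/xᵢ)².
  (1·δP/P)² = (1×0.0511)² = 0.00261;  (1·δV/V)² = (1×0.0486)² = 0.00236;  (-1·δT/T)² = (-1×0.0155)² = 0.000240
δn/n = √(0.00521) = 0.0722
n = 4.51 mol, so δn = 0.0722 × 4.51 = 0.325 mol.

4.51 ± 0.325 mol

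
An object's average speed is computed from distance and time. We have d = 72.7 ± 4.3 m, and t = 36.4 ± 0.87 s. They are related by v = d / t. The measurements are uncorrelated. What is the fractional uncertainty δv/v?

0.0638

For a monomial v ∝ d, t^-1, fractional errors add in quadrature:
  (1·δd/d)² = (1×0.0591)² = 0.00350;  (-1·δt/t)² = (-1×0.0239)² = 0.000571
δv/v = √(0.00407) = 0.0638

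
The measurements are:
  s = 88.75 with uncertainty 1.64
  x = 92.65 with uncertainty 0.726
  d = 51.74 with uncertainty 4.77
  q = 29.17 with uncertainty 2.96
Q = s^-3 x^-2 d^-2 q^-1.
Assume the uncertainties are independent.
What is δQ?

Relative error in a monomial: (δQ/Q)² = Σ (nᵢ · δxᵢ/xᵢ)².
  (-3·δs/s)² = (-3×0.0185)² = 0.00307;  (-2·δx/x)² = (-2×0.00784)² = 0.000246;  (-2·δd/d)² = (-2×0.0922)² = 0.0340;  (-1·δq/q)² = (-1×0.101)² = 0.0103
δQ/Q = √(0.0476) = 0.218
Q = 2.134e-15, so δQ = 0.218 × 2.134e-15 = 4.66e-16.

4.66e-16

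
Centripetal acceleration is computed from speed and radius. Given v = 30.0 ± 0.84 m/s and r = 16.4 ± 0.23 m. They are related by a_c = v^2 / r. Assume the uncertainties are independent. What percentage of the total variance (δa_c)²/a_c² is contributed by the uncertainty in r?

(δa_c/a_c)² = (2·δv/v)² + (-1·δr/r)²
  v term: (2×0.0280)² = 0.00314
  r term: (-1×0.0140)² = 0.000197
Total = 0.00333. Share from r = 0.000197/0.00333 = 0.0590.

5.90%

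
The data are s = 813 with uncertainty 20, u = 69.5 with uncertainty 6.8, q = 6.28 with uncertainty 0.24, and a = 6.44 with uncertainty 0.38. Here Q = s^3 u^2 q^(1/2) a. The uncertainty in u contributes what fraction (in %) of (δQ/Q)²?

(δQ/Q)² = (3·δs/s)² + (2·δu/u)² + (½·δq/q)² + (1·δa/a)²
  s term: (3×0.0246)² = 0.00545
  u term: (2×0.0978)² = 0.0383
  q term: (0.5×0.0382)² = 0.000365
  a term: (1×0.0590)² = 0.00348
Total = 0.0476. Share from u = 0.0383/0.0476 = 0.805.

80.5%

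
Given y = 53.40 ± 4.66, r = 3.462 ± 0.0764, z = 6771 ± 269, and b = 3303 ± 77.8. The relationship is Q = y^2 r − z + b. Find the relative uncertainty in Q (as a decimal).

Let p = y^2·r = 9872. δp/p = √((2·δy/y)² + (1·δr/r)²) = √(0.0305 + 0.000487) = 0.176, so δp = 1740.
Q = p − z + b: δQ = √(δp² + δz² + δb²) = √(3.02e+06 + 72400 + 6050) = 1760
Q = 6404, so δQ/Q = 1760/6404 = 0.275.

0.275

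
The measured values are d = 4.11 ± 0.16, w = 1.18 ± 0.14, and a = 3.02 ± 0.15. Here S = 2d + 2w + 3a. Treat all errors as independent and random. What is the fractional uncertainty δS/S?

Absolute uncertainties add in quadrature for a linear combination:
  (2·δd)² = 0.102;  (2·δw)² = 0.0784;  (3·δa)² = 0.202
δS = √(0.383) = 0.619
S = 19.6, so δS/S = 0.619/19.6 = 0.0315.

0.0315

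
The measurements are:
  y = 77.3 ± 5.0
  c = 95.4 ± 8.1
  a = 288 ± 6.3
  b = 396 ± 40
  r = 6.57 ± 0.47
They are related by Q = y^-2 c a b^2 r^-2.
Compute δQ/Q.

Relative error in a monomial: (δQ/Q)² = Σ (nᵢ · δxᵢ/xᵢ)².
  (-2·δy/y)² = (-2×0.0647)² = 0.0167;  (1·δc/c)² = (1×0.0849)² = 0.00721;  (1·δa/a)² = (1×0.0219)² = 0.000479;  (2·δb/b)² = (2×0.101)² = 0.0408;  (-2·δr/r)² = (-2×0.0715)² = 0.0205
δQ/Q = √(0.0857) = 0.293

0.293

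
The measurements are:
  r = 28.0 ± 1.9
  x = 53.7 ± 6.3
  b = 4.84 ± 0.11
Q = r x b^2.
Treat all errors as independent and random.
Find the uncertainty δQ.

Each factor contributes (exponent × relative error)² to (δQ/Q)²:
  (1·δr/r)² = (1×0.0679)² = 0.00460;  (1·δx/x)² = (1×0.117)² = 0.0138;  (2·δb/b)² = (2×0.0227)² = 0.00207
δQ/Q = √(0.0204) = 0.143
Q = 35200, so δQ = 0.143 × 35200 = 5040.

5040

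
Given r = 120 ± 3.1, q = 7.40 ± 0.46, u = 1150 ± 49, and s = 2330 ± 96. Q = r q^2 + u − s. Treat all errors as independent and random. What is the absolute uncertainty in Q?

841

Let p = r·q^2 = 6570. δp/p = √((1·δr/r)² + (2·δq/q)²) = √(0.000667 + 0.0155) = 0.127, so δp = 834.
Q = p + u − s: δQ = √(δp² + δu² + δs²) = √(6.96e+05 + 2400 + 9220) = 841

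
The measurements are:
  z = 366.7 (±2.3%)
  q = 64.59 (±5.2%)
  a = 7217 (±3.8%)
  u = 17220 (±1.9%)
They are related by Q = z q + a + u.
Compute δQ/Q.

Let p = z·q = 23690. δp/p = √((1·δz/z)² + (1·δq/q)²) = √(0.000529 + 0.00270) = 0.0569, so δp = 1350.
Q = p + a + u: δQ = √(δp² + δa² + δu²) = √(1.81e+06 + 75200 + 1.07e+05) = 1410
Q = 48120, so δQ/Q = 1410/48120 = 0.0294.

0.0294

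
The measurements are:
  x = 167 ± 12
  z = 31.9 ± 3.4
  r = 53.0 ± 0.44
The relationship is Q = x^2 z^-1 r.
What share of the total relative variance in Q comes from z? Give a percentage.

35.4%

(δQ/Q)² = (2·δx/x)² + (-1·δz/z)² + (1·δr/r)²
  x term: (2×0.0719)² = 0.0207
  z term: (-1×0.107)² = 0.0114
  r term: (1×0.00830)² = 6.89e-05
Total = 0.0321. Share from z = 0.0114/0.0321 = 0.354.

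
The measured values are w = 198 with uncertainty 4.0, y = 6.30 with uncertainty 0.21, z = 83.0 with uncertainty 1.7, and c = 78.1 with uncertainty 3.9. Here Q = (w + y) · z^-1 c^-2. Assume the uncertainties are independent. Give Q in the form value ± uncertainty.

(4.04 ± 0.419) × 10^-4

Let u = w + y = 204. δu = √(δw² + δy²) = √(16.0 + 0.0441) = 4.01, so δu/u = 0.0196.
Q is then a monomial in u, z, c:
δQ/Q = √((δu/u)² + (-1·δz/z)² + (-2·δc/c)²) = √(0.000384 + 0.000420 + 0.00997) = 0.104
Q = 0.000404, so δQ = 0.104 × 0.000404 = 4.19e-05.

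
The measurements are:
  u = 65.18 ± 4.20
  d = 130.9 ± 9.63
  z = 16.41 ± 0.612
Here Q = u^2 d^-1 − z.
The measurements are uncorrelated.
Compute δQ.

Let p = u^2·d^-1 = 32.46. δp/p = √((2·δu/u)² + (-1·δd/d)²) = √(0.0166 + 0.00541) = 0.148, so δp = 4.82.
Q = p − z: δQ = √(δp² + δz²) = √(23.2 + 0.375) = 4.85

4.85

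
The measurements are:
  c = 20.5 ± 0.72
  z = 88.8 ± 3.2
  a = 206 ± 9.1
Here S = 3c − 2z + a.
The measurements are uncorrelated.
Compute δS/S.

Sums and differences: (δS)² = Σ (cᵢ δxᵢ)².
  (3·δc)² = 4.67;  (2·δz)² = 41.0;  (δa)² = 82.8
δS = √(128) = 11.3
S = 89.9, so δS/S = 11.3/89.9 = 0.126.

0.126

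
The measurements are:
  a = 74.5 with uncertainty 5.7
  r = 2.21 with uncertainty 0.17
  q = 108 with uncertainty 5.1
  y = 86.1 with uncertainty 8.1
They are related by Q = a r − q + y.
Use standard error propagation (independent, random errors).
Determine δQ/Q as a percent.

14.2%

Let p = a·r = 165. δp/p = √((1·δa/a)² + (1·δr/r)²) = √(0.00585 + 0.00592) = 0.108, so δp = 17.9.
Q = p − q + y: δQ = √(δp² + δq² + δy²) = √(319 + 26.0 + 65.6) = 20.3
Q = 143, so δQ/Q = 20.3/143 = 0.142.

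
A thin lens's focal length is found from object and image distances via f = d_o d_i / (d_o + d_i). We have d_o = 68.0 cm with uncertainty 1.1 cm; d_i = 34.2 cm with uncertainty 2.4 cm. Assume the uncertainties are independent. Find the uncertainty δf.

1.07 cm

∂f/∂d_o = (d_i/(d_o+d_i))² = 0.112;  ∂f/∂d_i = (d_o/(d_o+d_i))² = 0.443
δf = √((∂f/∂d_o · δd_o)² + (∂f/∂d_i · δd_i)²) = √(0.0152 + 1.13) = 1.07 cm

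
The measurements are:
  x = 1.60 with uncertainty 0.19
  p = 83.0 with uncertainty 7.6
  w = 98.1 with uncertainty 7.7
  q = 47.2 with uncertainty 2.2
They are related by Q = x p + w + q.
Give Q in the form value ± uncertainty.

Let h = x·p = 133. δh/h = √((1·δx/x)² + (1·δp/p)²) = √(0.0141 + 0.00838) = 0.150, so δh = 19.9.
Q = h + w + q: δQ = √(δh² + δw² + δq²) = √(397 + 59.3 + 4.84) = 21.5
Q = 278.

278 ± 21.5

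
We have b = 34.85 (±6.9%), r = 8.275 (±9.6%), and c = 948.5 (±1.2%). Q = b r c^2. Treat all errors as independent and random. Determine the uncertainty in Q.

For a monomial Q ∝ b, r, c^2, fractional errors add in quadrature:
  (1·δb/b)² = (1×0.0690)² = 0.00476;  (1·δr/r)² = (1×0.0960)² = 0.00922;  (2·δc/c)² = (2×0.0120)² = 0.000576
δQ/Q = √(0.0146) = 0.121
Q = 2.594e+08, so δQ = 0.121 × 2.594e+08 = 3.13e+07.

3.13e+07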